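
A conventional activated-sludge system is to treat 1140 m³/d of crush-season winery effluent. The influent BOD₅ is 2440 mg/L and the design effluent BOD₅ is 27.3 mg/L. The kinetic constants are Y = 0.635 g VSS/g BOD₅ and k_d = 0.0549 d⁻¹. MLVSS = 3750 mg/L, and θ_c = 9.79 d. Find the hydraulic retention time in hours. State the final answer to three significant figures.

τ ≈ 62.4 h

From the SRT design equation V = Y Q (S₀−S) θ_c / [X (1 + k_d θ_c)] = 0.635 × 1140 × (2440 − 27.3) × 9.79 / [3750 × (1 + 0.0549 × 9.79)] = 1.71×10^7 / 5766 = 2966 m³.
HRT = V/Q = 2966 m³ / 1140 m³·d⁻¹ = 2.601 d × 24 = 62.44 h.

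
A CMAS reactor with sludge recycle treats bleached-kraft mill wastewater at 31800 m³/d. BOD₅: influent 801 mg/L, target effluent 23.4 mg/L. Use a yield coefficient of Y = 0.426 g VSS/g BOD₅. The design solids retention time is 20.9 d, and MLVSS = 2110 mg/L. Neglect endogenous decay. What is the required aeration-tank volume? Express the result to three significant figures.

V ≈ 104000 m³

With k_d = 0 the design equation reduces to V = Y Q (S₀−S) θ_c / X = 0.426 × 31800 × (801 − 23.4) × 20.9 / 2110 = 104341 m³.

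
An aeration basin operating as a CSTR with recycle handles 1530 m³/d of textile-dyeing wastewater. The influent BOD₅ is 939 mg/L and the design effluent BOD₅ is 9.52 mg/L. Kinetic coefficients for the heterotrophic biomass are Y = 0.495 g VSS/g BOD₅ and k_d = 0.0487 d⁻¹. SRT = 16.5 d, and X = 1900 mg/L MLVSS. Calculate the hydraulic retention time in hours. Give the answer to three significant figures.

Steady-state biomass mass balance: V·X·(1 + k_d·θ_c) = Y·Q·(S₀ − S)·θ_c, so V = 0.495 × 1530 × (939 − 9.52) × 16.5 / [1900 × (1 + 0.0487 × 16.5)] = 1.16×10^7 / 3427 = 3390 m³.
HRT = V/Q = 3390 m³ / 1530 m³·d⁻¹ = 2.215 d × 24 = 53.17 h.

τ ≈ 53.2 h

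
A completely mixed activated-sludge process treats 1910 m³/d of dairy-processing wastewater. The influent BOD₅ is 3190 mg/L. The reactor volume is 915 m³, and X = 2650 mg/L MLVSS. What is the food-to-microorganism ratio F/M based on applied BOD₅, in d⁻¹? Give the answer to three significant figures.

Food-to-microorganism ratio F/M = Q S₀ / (V X) = 1910 × 3190 / (915.0 × 2650) = 2.513 d⁻¹.

F/M ≈ 2.51 d⁻¹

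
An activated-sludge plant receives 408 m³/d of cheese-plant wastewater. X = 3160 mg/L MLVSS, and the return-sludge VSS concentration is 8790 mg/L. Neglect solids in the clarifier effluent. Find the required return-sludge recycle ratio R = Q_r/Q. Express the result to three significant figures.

Mass balance around the secondary clarifier (neglecting effluent solids): R = X / (X_r − X) = 3160 / (8790 − 3160) = 0.5613.

R ≈ 0.561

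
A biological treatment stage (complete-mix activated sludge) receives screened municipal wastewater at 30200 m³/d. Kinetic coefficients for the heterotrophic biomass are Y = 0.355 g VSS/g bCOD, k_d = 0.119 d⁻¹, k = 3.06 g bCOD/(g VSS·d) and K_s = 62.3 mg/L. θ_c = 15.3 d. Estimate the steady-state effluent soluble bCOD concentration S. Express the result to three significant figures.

From the Monod/SRT balance for a CMAS, S = K_s·(1+k_d θ_c)/[θ_c·(Y k − k_d) − 1] = 62.3 × (1 + 0.119 × 15.3) / [15.3 × (0.355 × 3.06 − 0.119) − 1] = 175.7 / 13.80 = 12.73 mg/L.

S ≈ 12.7 mg/L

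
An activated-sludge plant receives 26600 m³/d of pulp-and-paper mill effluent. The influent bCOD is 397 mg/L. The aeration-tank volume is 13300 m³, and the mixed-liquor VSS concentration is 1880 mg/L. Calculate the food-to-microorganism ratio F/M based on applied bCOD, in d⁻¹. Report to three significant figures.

Food-to-microorganism ratio F/M = Q S₀ / (V X) = 26600 × 397 / (13300 × 1880) = 0.4223 d⁻¹.

F/M ≈ 0.422 d⁻¹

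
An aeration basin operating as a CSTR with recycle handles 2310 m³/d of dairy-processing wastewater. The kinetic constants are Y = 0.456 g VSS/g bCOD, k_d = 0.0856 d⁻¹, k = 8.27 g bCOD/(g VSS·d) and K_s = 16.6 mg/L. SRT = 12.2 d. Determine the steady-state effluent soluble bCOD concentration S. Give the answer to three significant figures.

For a completely mixed reactor with recycle the Lawrence–McCarty relation gives S = K_s·(1 + k_d·θ_c) / [θ_c·(Y·k − k_d) − 1] = 16.6 × (1 + 0.0856 × 12.2) / [12.2 × (0.456 × 8.27 − 0.0856) − 1] = 33.94 / 43.96 = 0.7719 mg/L.

S ≈ 0.772 mg/L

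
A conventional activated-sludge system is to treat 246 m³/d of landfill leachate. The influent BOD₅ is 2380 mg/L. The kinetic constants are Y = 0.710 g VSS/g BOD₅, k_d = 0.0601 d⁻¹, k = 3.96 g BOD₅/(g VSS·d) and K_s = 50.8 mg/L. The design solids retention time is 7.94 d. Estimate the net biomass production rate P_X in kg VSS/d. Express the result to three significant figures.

Effluent substrate depends only on kinetics and SRT: S = K_s(1 + k_d θ_c) / [θ_c(Yk − k_d) − 1] = 50.8 × (1 + 0.0601 × 7.94) / [7.94 × (0.710 × 3.96 − 0.0601) − 1] = 75.04 / 20.85 = 3.600 mg/L.
Observed yield with endogenous decay: Y_obs = Y / (1 + k_d·θ_c) = 0.710 / (1 + 0.0601 × 7.94) = 0.710 / 1.477 = 0.4806 g VSS/g BOD₅.
Mass of BOD₅ removed per day: Q(S₀ − S) = 246 × 2376 g/m³ = 584.6 kg/d.
P_X = Y_obs · Q(S₀ − S) = 0.4806 × 584.6 = 281.0 kg VSS/d.

P_X ≈ 281 kg VSS/d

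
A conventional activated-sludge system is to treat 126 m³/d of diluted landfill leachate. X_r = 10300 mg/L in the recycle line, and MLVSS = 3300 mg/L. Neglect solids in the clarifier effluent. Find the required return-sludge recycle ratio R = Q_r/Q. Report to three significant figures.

R ≈ 0.471

Mass balance around the secondary clarifier (neglecting effluent solids): R = X / (X_r − X) = 3300 / (10300 − 3300) = 0.4714.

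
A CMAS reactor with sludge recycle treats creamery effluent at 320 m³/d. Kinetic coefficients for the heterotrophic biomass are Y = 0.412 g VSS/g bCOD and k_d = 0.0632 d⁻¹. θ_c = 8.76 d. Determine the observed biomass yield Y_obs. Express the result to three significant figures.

The observed yield is Y_obs = Y/(1 + k_d·θ_c) = 0.412 / (1 + 0.0632 × 8.76) = 0.412 / 1.554 = 0.2652 g VSS per g bCOD removed.

Y_obs ≈ 0.265 g VSS/g bCOD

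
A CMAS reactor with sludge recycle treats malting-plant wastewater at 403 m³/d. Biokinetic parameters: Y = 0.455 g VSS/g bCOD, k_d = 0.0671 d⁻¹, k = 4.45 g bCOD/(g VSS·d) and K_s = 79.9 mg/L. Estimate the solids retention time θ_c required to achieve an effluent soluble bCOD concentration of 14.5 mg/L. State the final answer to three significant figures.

At the target effluent, Y k S/(K_s+S) = 0.455×4.45×14.5/94.40 = 0.3110 d⁻¹.
θ_c = 1/(μ − k_d) = 1/(0.3110 − 0.0671) = 1/0.2439 = 4.100 d.

θ_c ≈ 4.10 d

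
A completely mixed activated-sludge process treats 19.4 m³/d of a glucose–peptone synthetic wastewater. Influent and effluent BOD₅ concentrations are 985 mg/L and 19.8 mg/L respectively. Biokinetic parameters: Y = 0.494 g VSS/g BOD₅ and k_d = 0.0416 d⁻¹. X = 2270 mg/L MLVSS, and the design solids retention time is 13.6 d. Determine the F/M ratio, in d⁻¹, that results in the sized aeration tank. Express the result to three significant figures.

F/M ≈ 0.238 d⁻¹

Rearranging the biomass balance for a CMAS with decay, V = Y·Q·ΔS·θ_c / [X·(1+k_d θ_c)] = 0.494 × 19.4 × (985 − 19.8) × 13.6 / [2270 × (1 + 0.0416 × 13.6)] = 1.26×10^5 / 3554 = 35.39 m³.
Food-to-microorganism ratio F/M = Q S₀ / (V X) = 19.4 × 985 / (35.39 × 2270) = 0.2378 d⁻¹.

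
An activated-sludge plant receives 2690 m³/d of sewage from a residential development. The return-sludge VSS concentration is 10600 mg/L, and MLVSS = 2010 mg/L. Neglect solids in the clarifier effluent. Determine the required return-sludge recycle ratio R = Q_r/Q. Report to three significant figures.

R ≈ 0.234

Solids balance on the clarifier gives (1+R)X = R·X_r, so R = X/(X_r − X) = 2010 / (10600 − 2010) = 0.2340.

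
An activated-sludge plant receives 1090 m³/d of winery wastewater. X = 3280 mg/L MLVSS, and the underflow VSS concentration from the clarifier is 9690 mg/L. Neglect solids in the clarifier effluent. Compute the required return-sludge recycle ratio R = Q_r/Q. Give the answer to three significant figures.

R = Q_r/Q = X/(X_r − X) = 3280 / (9690 − 3280) = 0.5117.

R ≈ 0.512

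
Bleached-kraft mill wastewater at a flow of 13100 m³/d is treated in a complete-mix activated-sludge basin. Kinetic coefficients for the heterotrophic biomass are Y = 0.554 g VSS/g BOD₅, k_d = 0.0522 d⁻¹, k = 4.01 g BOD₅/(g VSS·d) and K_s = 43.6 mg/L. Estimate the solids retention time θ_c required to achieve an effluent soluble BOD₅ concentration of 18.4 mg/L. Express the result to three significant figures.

θ_c ≈ 1.65 d

From 1/θ_c = Y·k·S/(K_s + S) − k_d: Y·k·S/(K_s+S) = 0.554 × 4.01 × 18.4 / (43.6 + 18.4) = 0.6593 d⁻¹.
Then 1/θ_c = μ − k_d = 0.6593 − 0.0522 = 0.6071 d⁻¹, giving θ_c = 1.647 d.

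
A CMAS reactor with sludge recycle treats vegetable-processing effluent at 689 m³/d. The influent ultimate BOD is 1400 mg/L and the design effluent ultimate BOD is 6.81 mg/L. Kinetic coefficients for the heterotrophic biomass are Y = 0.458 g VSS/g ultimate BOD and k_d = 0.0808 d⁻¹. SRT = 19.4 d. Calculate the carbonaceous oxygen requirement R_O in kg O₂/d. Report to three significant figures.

Observed yield with endogenous decay: Y_obs = Y / (1 + k_d·θ_c) = 0.458 / (1 + 0.0808 × 19.4) = 0.458 / 2.568 = 0.1784 g VSS/g ultimate BOD.
ΔS = 1400 − 6.81 = 1393 mg/L, so the substrate removal rate is 689 × 1393/1000 = 959.9 kg ultimate BOD/d.
P_X = Y_obs·Q·(S₀ − S) = 0.1784 × 959.9 = 171.2 kg VSS/d.
Carbonaceous O₂ demand = substrate oxidised − cell-mass equivalent = 959.9 − 1.42 × 171.2 = 716.8 kg O₂/d.

R_O ≈ 717 kg O₂/d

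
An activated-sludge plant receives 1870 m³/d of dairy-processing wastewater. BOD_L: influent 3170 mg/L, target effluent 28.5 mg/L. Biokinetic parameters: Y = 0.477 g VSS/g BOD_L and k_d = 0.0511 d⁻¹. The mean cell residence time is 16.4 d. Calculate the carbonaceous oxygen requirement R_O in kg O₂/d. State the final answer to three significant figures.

Observed yield with endogenous decay: Y_obs = Y / (1 + k_d·θ_c) = 0.477 / (1 + 0.0511 × 16.4) = 0.477 / 1.838 = 0.2595 g VSS/g BOD_L.
ΔS = 3170 − 28.5 = 3142 mg/L, so the substrate removal rate is 1870 × 3142/1000 = 5875 kg BOD_L/d.
Net sludge production P_X = 0.2595 × 5875 = 1525 kg VSS/d.
R_O = Q·(S₀ − S) − 1.42·P_X = 5875 − 1.42 × 1525 = 3710 kg O₂/d.

R_O ≈ 3710 kg O₂/d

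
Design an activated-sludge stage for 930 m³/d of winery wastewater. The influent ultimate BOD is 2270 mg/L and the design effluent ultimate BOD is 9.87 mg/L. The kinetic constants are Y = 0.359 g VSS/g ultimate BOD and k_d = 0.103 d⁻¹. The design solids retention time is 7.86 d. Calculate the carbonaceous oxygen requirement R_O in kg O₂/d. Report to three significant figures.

R_O ≈ 1510 kg O₂/d

Correct the yield for decay: Y_obs = Y/(1 + k_d θ_c) = 0.359 / (1 + 0.103 × 7.86) = 0.359 / 1.810 = 0.1984.
ΔS = 2270 − 9.87 = 2260 mg/L, so the substrate removal rate is 930 × 2260/1000 = 2102 kg ultimate BOD/d.
P_X = Y_obs·Q·(S₀ − S) = 0.1984 × 2102 = 417.0 kg VSS/d.
R_O = Q·(S₀ − S) − 1.42·P_X = 2102 − 1.42 × 417.0 = 1510 kg O₂/d.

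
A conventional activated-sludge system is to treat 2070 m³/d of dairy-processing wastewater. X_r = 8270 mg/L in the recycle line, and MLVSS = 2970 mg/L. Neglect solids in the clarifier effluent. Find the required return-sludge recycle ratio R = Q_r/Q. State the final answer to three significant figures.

R ≈ 0.560

Mass balance around the secondary clarifier (neglecting effluent solids): R = X / (X_r − X) = 2970 / (8270 − 2970) = 0.5604.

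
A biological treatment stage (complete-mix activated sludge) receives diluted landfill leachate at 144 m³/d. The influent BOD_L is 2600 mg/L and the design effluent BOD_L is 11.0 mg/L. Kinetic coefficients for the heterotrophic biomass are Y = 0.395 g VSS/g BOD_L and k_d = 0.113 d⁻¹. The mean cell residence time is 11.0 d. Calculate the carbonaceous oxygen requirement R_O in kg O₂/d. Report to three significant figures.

Correct the yield for decay: Y_obs = Y/(1 + k_d θ_c) = 0.395 / (1 + 0.113 × 11.0) = 0.395 / 2.243 = 0.1761.
ΔS = 2600 − 11.0 = 2589 mg/L, so the substrate removal rate is 144 × 2589/1000 = 372.8 kg BOD_L/d.
Net sludge production P_X = 0.1761 × 372.8 = 65.65 kg VSS/d.
Carbonaceous O₂ demand = substrate oxidised − cell-mass equivalent = 372.8 − 1.42 × 65.65 = 279.6 kg O₂/d.

R_O ≈ 280 kg O₂/d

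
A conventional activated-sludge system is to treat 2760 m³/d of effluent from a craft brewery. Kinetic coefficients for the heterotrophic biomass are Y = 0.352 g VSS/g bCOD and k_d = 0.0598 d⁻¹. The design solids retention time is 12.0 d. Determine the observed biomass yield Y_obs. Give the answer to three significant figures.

The observed yield is Y_obs = Y/(1 + k_d·θ_c) = 0.352 / (1 + 0.0598 × 12.0) = 0.352 / 1.718 = 0.2049 g VSS per g bCOD removed.

Y_obs ≈ 0.205 g VSS/g bCOD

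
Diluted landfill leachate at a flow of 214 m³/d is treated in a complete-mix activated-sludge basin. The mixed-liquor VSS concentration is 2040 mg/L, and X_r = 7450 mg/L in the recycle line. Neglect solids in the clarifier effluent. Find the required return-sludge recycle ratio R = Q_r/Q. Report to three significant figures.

Solids balance on the clarifier gives (1+R)X = R·X_r, so R = X/(X_r − X) = 2040 / (7450 − 2040) = 0.3771.

R ≈ 0.377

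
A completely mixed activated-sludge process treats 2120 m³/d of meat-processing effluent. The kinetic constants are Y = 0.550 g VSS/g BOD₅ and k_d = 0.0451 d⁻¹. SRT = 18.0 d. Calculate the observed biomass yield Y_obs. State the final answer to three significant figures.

Y_obs ≈ 0.304 g VSS/g BOD₅

Correct the yield for decay: Y_obs = Y/(1 + k_d θ_c) = 0.550 / (1 + 0.0451 × 18.0) = 0.550 / 1.812 = 0.3036.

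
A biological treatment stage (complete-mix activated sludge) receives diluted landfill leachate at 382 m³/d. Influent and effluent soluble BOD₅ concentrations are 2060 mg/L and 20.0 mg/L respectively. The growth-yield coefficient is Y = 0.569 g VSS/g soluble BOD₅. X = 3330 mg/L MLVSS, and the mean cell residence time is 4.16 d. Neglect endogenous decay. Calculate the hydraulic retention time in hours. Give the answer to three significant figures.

τ ≈ 34.8 h

V·X = Y·Q·ΔS·θ_c gives V = 0.569 × 382 × (2060 − 20.0) × 4.16 / 3330 = 553.9 m³.
HRT = V/Q = 553.9 m³ / 382 m³·d⁻¹ = 1.450 d × 24 = 34.80 h.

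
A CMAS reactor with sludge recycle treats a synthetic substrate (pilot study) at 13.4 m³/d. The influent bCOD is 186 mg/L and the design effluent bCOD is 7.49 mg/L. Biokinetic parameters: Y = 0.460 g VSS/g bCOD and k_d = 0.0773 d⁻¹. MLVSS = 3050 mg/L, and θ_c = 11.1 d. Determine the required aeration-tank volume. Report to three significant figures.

Steady-state biomass mass balance: V·X·(1 + k_d·θ_c) = Y·Q·(S₀ − S)·θ_c, so V = 0.460 × 13.4 × (186 − 7.49) × 11.1 / [3050 × (1 + 0.0773 × 11.1)] = 1.22×10^4 / 5667 = 2.155 m³.

V ≈ 2.16 m³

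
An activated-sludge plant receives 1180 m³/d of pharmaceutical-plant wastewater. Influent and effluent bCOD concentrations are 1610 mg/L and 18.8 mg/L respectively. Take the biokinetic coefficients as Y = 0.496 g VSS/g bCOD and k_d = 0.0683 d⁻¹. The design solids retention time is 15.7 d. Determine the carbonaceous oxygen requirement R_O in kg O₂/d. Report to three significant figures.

Observed yield with endogenous decay: Y_obs = Y / (1 + k_d·θ_c) = 0.496 / (1 + 0.0683 × 15.7) = 0.496 / 2.072 = 0.2393 g VSS/g bCOD.
ΔS = 1610 − 18.8 = 1591 mg/L, so the substrate removal rate is 1180 × 1591/1000 = 1878 kg bCOD/d.
Biomass synthesised: P_X = Y_obs × 1878 = 449.4 kg VSS/d.
Carbonaceous O₂ demand = substrate oxidised − cell-mass equivalent = 1878 − 1.42 × 449.4 = 1239 kg O₂/d.

R_O ≈ 1240 kg O₂/d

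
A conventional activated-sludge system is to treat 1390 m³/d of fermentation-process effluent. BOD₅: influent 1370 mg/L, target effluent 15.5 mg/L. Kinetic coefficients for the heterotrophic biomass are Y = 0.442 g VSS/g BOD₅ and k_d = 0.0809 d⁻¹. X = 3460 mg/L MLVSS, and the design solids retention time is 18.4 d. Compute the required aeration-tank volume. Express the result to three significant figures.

V ≈ 1780 m³

Rearranging the biomass balance for a CMAS with decay, V = Y·Q·ΔS·θ_c / [X·(1+k_d θ_c)] = 0.442 × 1390 × (1370 − 15.5) × 18.4 / [3460 × (1 + 0.0809 × 18.4)] = 1.53×10^7 / 8610 = 1778 m³.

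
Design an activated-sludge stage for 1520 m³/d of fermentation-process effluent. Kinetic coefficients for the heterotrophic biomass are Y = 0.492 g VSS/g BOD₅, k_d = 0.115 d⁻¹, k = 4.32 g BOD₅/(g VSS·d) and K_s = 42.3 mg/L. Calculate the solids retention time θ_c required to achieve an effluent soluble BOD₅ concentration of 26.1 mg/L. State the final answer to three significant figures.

Specific growth rate at S = 26.1 mg/L: μ = YkS/(K_s+S) = 0.492·4.32·26.1/(42.3+26.1) = 0.8110 d⁻¹.
θ_c = 1/(μ − k_d) = 1/(0.8110 − 0.115) = 1/0.6960 = 1.437 d.

θ_c ≈ 1.44 d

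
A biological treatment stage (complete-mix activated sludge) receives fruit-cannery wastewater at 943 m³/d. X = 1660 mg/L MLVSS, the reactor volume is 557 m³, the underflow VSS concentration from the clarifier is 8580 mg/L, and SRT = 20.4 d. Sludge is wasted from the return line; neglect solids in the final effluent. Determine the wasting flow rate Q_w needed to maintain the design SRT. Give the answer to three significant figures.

Wasting from the return line (neglecting effluent solids): Q_w = V·X / (θ_c·X_r) = 557.0 × 1660 / (20.4 × 8580) = 5.283 m³/d.

Q_w ≈ 5.28 m³/d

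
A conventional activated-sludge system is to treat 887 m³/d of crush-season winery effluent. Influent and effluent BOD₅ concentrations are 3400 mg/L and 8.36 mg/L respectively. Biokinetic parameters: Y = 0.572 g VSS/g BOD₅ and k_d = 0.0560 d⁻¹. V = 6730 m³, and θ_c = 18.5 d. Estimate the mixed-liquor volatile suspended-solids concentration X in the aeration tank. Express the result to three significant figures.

X ≈ 2320 mg/L

Solving the biomass balance for X: X = Y Q (S₀−S) θ_c / [V (1+k_d θ_c)] = 0.572 × 887 × (3400 − 8.36) × 18.5 / [6730 × (1 + 0.0560 × 18.5)] = 2323 mg/L.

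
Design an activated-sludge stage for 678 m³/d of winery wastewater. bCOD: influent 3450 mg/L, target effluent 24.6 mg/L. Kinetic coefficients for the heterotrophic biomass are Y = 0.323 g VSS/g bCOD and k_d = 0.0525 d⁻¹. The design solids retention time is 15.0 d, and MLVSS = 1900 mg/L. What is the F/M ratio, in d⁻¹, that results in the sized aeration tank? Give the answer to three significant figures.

F/M ≈ 0.372 d⁻¹

Steady-state biomass mass balance: V·X·(1 + k_d·θ_c) = Y·Q·(S₀ − S)·θ_c, so V = 0.323 × 678 × (3450 − 24.6) × 15.0 / [1900 × (1 + 0.0525 × 15.0)] = 1.13×10^7 / 3396 = 3313 m³.
F/M = Q·S₀ / (V·X) = 678 × 3450 / (3313 × 1900) = 0.3716 g bCOD·(g VSS·d)⁻¹.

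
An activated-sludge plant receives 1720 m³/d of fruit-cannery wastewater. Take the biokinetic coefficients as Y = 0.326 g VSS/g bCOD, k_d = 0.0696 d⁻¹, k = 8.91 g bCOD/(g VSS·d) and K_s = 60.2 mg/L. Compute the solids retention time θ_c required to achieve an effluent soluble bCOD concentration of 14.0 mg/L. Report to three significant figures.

θ_c ≈ 2.09 d

Specific growth rate at S = 14.0 mg/L: μ = YkS/(K_s+S) = 0.326·8.91·14.0/(60.2+14.0) = 0.5480 d⁻¹.
θ_c = 1/(μ − k_d) = 1/(0.5480 − 0.0696) = 1/0.4784 = 2.090 d.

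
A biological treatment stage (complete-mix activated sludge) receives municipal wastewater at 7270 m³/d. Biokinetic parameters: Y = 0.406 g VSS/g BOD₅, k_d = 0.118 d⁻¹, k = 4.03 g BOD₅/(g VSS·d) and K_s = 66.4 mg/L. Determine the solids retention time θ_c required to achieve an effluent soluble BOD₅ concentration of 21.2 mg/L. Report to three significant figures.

θ_c ≈ 3.60 d

Specific growth rate at S = 21.2 mg/L: μ = YkS/(K_s+S) = 0.406·4.03·21.2/(66.4+21.2) = 0.3960 d⁻¹.
θ_c = 1/(μ − k_d) = 1/(0.3960 − 0.118) = 1/0.2780 = 3.598 d.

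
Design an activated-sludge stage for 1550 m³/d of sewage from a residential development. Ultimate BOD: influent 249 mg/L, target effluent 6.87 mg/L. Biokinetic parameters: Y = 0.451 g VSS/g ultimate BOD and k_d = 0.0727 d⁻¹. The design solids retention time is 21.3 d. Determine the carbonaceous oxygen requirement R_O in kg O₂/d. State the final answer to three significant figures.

Correct the yield for decay: Y_obs = Y/(1 + k_d θ_c) = 0.451 / (1 + 0.0727 × 21.3) = 0.451 / 2.549 = 0.1770.
Substrate removed = Q·(S₀ − S) = 1550 m³/d × (249 − 6.87) g/m³ = 3.75×10^5 g/d = 375.3 kg/d.
Net sludge production P_X = 0.1770 × 375.3 = 66.42 kg VSS/d.
R_O = Q·(S₀ − S) − 1.42·P_X = 375.3 − 1.42 × 66.42 = 281.0 kg O₂/d.

R_O ≈ 281 kg O₂/d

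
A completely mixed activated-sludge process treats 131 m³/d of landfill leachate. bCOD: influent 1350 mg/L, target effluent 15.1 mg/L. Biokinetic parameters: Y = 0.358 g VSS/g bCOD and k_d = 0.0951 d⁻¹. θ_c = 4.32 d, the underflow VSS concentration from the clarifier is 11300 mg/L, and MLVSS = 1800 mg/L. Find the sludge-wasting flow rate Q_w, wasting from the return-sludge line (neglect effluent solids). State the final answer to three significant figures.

Q_w ≈ 3.93 m³/d

Rearranging the biomass balance for a CMAS with decay, V = Y·Q·ΔS·θ_c / [X·(1+k_d θ_c)] = 0.358 × 131 × (1350 − 15.1) × 4.32 / [1800 × (1 + 0.0951 × 4.32)] = 2.7×10^5 / 2539 = 106.5 m³.
Wasting from the return line (neglecting effluent solids): Q_w = V·X / (θ_c·X_r) = 106.5 × 1800 / (4.32 × 11300) = 3.927 m³/d.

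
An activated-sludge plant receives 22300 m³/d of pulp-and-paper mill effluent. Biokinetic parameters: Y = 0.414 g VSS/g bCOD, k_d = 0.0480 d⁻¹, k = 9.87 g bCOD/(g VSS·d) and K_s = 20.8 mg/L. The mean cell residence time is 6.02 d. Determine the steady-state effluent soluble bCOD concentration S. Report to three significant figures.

S ≈ 1.15 mg/L

From the Monod/SRT balance for a CMAS, S = K_s·(1+k_d θ_c)/[θ_c·(Y k − k_d) − 1] = 20.8 × (1 + 0.0480 × 6.02) / [6.02 × (0.414 × 9.87 − 0.0480) − 1] = 26.81 / 23.31 = 1.150 mg/L.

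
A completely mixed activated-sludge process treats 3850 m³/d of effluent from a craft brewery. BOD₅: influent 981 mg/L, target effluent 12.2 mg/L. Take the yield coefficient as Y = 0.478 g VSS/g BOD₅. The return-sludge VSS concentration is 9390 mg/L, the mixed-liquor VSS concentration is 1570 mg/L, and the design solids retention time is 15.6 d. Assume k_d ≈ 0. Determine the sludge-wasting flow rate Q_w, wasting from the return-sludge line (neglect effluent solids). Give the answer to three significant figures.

Q_w ≈ 190 m³/d

With k_d = 0 the design equation reduces to V = Y Q (S₀−S) θ_c / X = 0.478 × 3850 × (981 − 12.2) × 15.6 / 1570 = 17715 m³.
Wasting from the return line (neglecting effluent solids): Q_w = V·X / (θ_c·X_r) = 17715 × 1570 / (15.6 × 9390) = 189.9 m³/d.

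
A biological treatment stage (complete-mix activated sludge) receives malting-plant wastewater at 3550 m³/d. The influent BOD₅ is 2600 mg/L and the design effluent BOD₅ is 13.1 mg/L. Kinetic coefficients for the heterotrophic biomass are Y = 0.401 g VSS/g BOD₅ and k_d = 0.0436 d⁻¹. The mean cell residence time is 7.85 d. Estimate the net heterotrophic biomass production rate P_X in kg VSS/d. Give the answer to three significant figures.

P_X ≈ 2740 kg VSS/d

Y_obs = Y / (1 + k_d θ_c) = 0.401 / (1 + 0.0436 × 7.85) = 0.401 / 1.342 = 0.2987.
Substrate removed = Q·(S₀ − S) = 3550 m³/d × (2600 − 13.1) g/m³ = 9.18×10^6 g/d = 9183 kg/d.
Net biomass production P_X = Y_obs × Q·(S₀ − S) = 0.2987 × 9183 = 2744 kg VSS/d.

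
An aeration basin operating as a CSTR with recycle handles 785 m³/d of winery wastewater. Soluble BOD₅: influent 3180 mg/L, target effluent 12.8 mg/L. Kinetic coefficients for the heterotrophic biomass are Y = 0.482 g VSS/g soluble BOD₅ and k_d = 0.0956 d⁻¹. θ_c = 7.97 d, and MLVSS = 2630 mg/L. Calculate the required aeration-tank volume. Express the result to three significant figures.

Rearranging the biomass balance for a CMAS with decay, V = Y·Q·ΔS·θ_c / [X·(1+k_d θ_c)] = 0.482 × 785 × (3180 − 12.8) × 7.97 / [2630 × (1 + 0.0956 × 7.97)] = 9.55×10^6 / 4634 = 2061 m³.

V ≈ 2060 m³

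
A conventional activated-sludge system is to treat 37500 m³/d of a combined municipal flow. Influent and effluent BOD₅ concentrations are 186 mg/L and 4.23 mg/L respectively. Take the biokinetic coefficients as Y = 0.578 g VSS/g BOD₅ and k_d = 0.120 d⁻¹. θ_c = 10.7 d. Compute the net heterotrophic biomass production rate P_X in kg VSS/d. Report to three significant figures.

P_X ≈ 1720 kg VSS/d

The observed yield is Y_obs = Y/(1 + k_d·θ_c) = 0.578 / (1 + 0.120 × 10.7) = 0.578 / 2.284 = 0.2531 g VSS per g BOD₅ removed.
Substrate removed = Q·(S₀ − S) = 37500 m³/d × (186 − 4.23) g/m³ = 6.82×10^6 g/d = 6816 kg/d.
So the net sludge growth is P_X = 0.2531 × 6816 = 1725 kg VSS/d.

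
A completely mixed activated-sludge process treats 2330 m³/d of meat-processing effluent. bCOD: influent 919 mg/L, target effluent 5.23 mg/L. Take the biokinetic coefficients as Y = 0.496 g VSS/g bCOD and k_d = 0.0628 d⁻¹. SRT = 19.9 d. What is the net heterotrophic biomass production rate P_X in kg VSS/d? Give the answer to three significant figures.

The observed yield is Y_obs = Y/(1 + k_d·θ_c) = 0.496 / (1 + 0.0628 × 19.9) = 0.496 / 2.250 = 0.2205 g VSS per g bCOD removed.
ΔS = 919 − 5.23 = 913.8 mg/L, so the substrate removal rate is 2330 × 913.8/1000 = 2129 kg bCOD/d.
Net biomass production P_X = Y_obs × Q·(S₀ − S) = 0.2205 × 2129 = 469.4 kg VSS/d.

P_X ≈ 469 kg VSS/d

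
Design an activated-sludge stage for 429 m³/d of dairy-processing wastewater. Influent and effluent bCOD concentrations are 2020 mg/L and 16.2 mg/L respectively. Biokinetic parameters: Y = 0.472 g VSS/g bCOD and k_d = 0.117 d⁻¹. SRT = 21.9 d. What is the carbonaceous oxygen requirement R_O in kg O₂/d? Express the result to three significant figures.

Y_obs = Y / (1 + k_d θ_c) = 0.472 / (1 + 0.117 × 21.9) = 0.472 / 3.562 = 0.1325.
Q·(S₀ − S) = 429 × (2020 − 16.2) × 10⁻³ = 859.6 kg/d removed.
Biomass synthesised: P_X = Y_obs × 859.6 = 113.9 kg VSS/d.
Carbonaceous O₂ demand = substrate oxidised − cell-mass equivalent = 859.6 − 1.42 × 113.9 = 697.9 kg O₂/d.

R_O ≈ 698 kg O₂/d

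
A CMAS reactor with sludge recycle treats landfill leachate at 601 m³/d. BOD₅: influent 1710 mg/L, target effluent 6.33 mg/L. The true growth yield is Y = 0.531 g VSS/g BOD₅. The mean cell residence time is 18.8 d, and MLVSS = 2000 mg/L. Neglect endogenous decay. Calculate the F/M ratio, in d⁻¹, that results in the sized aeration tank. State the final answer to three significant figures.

V·X = Y·Q·ΔS·θ_c gives V = 0.531 × 601 × (1710 − 6.33) × 18.8 / 2000 = 5111 m³.
F/M = Q·S₀ / (V·X) = 601 × 1710 / (5111 × 2000) = 0.1005 g BOD₅·(g VSS·d)⁻¹.

F/M ≈ 0.101 d⁻¹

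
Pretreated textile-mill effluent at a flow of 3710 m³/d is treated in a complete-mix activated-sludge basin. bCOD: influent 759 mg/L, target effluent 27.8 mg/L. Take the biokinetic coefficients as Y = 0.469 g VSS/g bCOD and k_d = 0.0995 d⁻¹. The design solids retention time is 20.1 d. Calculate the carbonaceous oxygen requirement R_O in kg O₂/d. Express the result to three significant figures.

Correct the yield for decay: Y_obs = Y/(1 + k_d θ_c) = 0.469 / (1 + 0.0995 × 20.1) = 0.469 / 3.000 = 0.1563.
Q·(S₀ − S) = 3710 × (759 − 27.8) × 10⁻³ = 2713 kg/d removed.
P_X = Y_obs·Q·(S₀ − S) = 0.1563 × 2713 = 424.1 kg VSS/d.
R_O = Q·ΔS − 1.42 P_X = 2713 − 602.2 = 2111 kg O₂/d.

R_O ≈ 2110 kg O₂/d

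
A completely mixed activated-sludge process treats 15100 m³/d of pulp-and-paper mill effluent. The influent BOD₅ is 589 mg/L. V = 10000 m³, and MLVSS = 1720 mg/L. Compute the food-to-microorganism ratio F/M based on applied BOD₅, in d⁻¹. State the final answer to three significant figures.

F/M = applied load / biomass = Q·S₀/(V·X) = 15100 × 589 / (10000 × 1720) = 0.5171 d⁻¹.

F/M ≈ 0.517 d⁻¹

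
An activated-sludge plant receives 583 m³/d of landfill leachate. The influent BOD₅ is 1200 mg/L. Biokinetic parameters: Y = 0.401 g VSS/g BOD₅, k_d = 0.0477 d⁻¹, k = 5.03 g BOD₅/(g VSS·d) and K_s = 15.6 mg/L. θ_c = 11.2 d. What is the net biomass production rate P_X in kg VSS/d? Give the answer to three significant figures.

P_X ≈ 183 kg VSS/d

For a completely mixed reactor with recycle the Lawrence–McCarty relation gives S = K_s·(1 + k_d·θ_c) / [θ_c·(Y·k − k_d) − 1] = 15.6 × (1 + 0.0477 × 11.2) / [11.2 × (0.401 × 5.03 − 0.0477) − 1] = 23.93 / 21.06 = 1.137 mg/L.
The observed yield is Y_obs = Y/(1 + k_d·θ_c) = 0.401 / (1 + 0.0477 × 11.2) = 0.401 / 1.534 = 0.2614 g VSS per g BOD₅ removed.
ΔS = 1200 − 1.14 = 1199 mg/L, so the substrate removal rate is 583 × 1199/1000 = 698.9 kg BOD₅/d.
P_X = Y_obs · Q(S₀ − S) = 0.2614 × 698.9 = 182.7 kg VSS/d.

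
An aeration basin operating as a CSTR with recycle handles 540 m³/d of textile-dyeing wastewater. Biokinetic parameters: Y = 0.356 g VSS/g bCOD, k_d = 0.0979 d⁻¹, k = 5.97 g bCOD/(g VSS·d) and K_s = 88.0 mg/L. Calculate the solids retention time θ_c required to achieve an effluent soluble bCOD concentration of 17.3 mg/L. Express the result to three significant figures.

θ_c ≈ 3.98 d

At the target effluent, Y k S/(K_s+S) = 0.356×5.97×17.3/105.3 = 0.3492 d⁻¹.
Then 1/θ_c = μ − k_d = 0.3492 − 0.0979 = 0.2513 d⁻¹, giving θ_c = 3.980 d.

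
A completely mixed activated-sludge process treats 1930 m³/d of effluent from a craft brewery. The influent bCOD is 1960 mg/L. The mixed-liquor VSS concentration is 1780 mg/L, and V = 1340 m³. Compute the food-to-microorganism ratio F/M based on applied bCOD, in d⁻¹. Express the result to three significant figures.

F/M = Q·S₀ / (V·X) = 1930 × 1960 / (1340 × 1780) = 1.586 g bCOD·(g VSS·d)⁻¹.

F/M ≈ 1.59 d⁻¹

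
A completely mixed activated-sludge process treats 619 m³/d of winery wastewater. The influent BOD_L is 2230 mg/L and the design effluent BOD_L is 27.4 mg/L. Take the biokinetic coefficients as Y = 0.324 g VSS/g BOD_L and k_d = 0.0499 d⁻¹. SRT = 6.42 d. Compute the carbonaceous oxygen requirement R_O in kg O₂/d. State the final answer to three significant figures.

R_O ≈ 888 kg O₂/d

Y_obs = Y / (1 + k_d θ_c) = 0.324 / (1 + 0.0499 × 6.42) = 0.324 / 1.320 = 0.2454.
Substrate removed = Q·(S₀ − S) = 619 m³/d × (2230 − 27.4) g/m³ = 1.36×10^6 g/d = 1363 kg/d.
P_X = Y_obs·Q·(S₀ − S) = 0.2454 × 1363 = 334.6 kg VSS/d.
R_O = Q·ΔS − 1.42 P_X = 1363 − 475.1 = 888.3 kg O₂/d.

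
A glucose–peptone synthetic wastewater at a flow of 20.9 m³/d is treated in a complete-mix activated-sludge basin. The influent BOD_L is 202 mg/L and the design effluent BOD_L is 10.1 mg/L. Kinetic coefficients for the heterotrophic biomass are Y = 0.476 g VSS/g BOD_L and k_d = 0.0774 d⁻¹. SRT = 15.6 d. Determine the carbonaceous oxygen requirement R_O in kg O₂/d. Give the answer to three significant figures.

Correct the yield for decay: Y_obs = Y/(1 + k_d θ_c) = 0.476 / (1 + 0.0774 × 15.6) = 0.476 / 2.207 = 0.2156.
Substrate removed = Q·(S₀ − S) = 20.9 m³/d × (202 − 10.1) g/m³ = 4.01×10^3 g/d = 4.011 kg/d.
Net sludge production P_X = 0.2156 × 4.011 = 0.8648 kg VSS/d.
R_O = Q·(S₀ − S) − 1.42·P_X = 4.011 − 1.42 × 0.8648 = 2.783 kg O₂/d.

R_O ≈ 2.78 kg O₂/d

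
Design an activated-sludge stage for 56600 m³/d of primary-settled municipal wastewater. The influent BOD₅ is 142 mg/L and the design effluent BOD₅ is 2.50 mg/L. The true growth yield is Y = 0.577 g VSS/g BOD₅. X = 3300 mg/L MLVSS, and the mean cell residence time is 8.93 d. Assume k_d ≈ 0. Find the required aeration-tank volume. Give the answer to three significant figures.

V ≈ 12300 m³

With k_d = 0 the design equation reduces to V = Y Q (S₀−S) θ_c / X = 0.577 × 56600 × (142 − 2.50) × 8.93 / 3300 = 12328 m³.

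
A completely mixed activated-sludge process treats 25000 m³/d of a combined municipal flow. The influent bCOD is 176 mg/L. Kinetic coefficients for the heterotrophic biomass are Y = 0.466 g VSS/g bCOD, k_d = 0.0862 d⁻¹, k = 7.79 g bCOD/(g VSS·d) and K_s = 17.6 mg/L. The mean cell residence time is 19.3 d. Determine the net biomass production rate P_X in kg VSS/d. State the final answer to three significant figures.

Effluent substrate depends only on kinetics and SRT: S = K_s(1 + k_d θ_c) / [θ_c(Yk − k_d) − 1] = 17.6 × (1 + 0.0862 × 19.3) / [19.3 × (0.466 × 7.79 − 0.0862) − 1] = 46.88 / 67.40 = 0.6956 mg/L.
Y_obs = Y / (1 + k_d θ_c) = 0.466 / (1 + 0.0862 × 19.3) = 0.466 / 2.664 = 0.1749.
ΔS = 176 − 0.696 = 175.3 mg/L, so the substrate removal rate is 25000 × 175.3/1000 = 4383 kg bCOD/d.
Net biomass production P_X = Y_obs × Q·(S₀ − S) = 0.1749 × 4383 = 766.7 kg VSS/d.

P_X ≈ 767 kg VSS/d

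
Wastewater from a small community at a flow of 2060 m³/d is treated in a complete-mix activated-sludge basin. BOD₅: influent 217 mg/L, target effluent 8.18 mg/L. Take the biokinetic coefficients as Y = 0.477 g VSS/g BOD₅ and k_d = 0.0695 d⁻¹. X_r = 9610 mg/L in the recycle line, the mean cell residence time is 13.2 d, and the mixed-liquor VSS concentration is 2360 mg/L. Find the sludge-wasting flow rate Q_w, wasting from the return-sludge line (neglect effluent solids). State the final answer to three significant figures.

From the SRT design equation V = Y Q (S₀−S) θ_c / [X (1 + k_d θ_c)] = 0.477 × 2060 × (217 − 8.18) × 13.2 / [2360 × (1 + 0.0695 × 13.2)] = 2.71×10^6 / 4525 = 598.6 m³.
Wasting from the return line (neglecting effluent solids): Q_w = V·X / (θ_c·X_r) = 598.6 × 2360 / (13.2 × 9610) = 11.14 m³/d.

Q_w ≈ 11.1 m³/d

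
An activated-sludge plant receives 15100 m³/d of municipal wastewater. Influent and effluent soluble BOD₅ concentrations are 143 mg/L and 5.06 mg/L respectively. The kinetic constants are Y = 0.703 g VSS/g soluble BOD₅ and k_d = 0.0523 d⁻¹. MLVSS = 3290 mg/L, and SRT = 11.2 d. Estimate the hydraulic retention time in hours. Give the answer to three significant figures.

Rearranging the biomass balance for a CMAS with decay, V = Y·Q·ΔS·θ_c / [X·(1+k_d θ_c)] = 0.703 × 15100 × (143 − 5.06) × 11.2 / [3290 × (1 + 0.0523 × 11.2)] = 1.64×10^7 / 5217 = 3143 m³.
Hydraulic retention time τ = V/Q = 3143 / 15100 = 0.2082 d = 4.996 h.

τ ≈ 5.00 h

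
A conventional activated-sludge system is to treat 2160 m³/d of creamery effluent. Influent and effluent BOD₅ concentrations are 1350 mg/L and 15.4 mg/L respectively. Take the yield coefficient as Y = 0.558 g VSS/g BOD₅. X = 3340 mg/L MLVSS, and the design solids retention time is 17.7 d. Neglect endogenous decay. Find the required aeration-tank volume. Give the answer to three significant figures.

With k_d = 0 the design equation reduces to V = Y Q (S₀−S) θ_c / X = 0.558 × 2160 × (1350 − 15.4) × 17.7 / 3340 = 8524 m³.

V ≈ 8520 m³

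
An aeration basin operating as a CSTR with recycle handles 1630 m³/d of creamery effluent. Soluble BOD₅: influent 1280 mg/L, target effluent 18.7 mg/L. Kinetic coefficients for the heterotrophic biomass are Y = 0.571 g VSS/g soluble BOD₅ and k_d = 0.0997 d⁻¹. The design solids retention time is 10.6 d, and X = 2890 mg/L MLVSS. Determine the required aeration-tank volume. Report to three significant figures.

V ≈ 2090 m³

From the SRT design equation V = Y Q (S₀−S) θ_c / [X (1 + k_d θ_c)] = 0.571 × 1630 × (1280 − 18.7) × 10.6 / [2890 × (1 + 0.0997 × 10.6)] = 1.24×10^7 / 5944 = 2093 m³.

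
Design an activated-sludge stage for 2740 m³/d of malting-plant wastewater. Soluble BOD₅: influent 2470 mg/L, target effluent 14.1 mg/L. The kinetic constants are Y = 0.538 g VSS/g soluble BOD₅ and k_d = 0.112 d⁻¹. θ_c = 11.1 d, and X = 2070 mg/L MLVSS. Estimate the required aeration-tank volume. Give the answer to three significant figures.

V ≈ 8650 m³

From the SRT design equation V = Y Q (S₀−S) θ_c / [X (1 + k_d θ_c)] = 0.538 × 2740 × (2470 − 14.1) × 11.1 / [2070 × (1 + 0.112 × 11.1)] = 4.02×10^7 / 4643 = 8654 m³.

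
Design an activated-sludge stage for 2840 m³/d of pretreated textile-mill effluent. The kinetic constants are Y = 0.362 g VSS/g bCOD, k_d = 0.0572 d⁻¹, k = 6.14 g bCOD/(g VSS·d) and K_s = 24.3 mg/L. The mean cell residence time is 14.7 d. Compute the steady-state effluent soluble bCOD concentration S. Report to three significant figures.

From the Monod/SRT balance for a CMAS, S = K_s·(1+k_d θ_c)/[θ_c·(Y k − k_d) − 1] = 24.3 × (1 + 0.0572 × 14.7) / [14.7 × (0.362 × 6.14 − 0.0572) − 1] = 44.73 / 30.83 = 1.451 mg/L.

S ≈ 1.45 mg/L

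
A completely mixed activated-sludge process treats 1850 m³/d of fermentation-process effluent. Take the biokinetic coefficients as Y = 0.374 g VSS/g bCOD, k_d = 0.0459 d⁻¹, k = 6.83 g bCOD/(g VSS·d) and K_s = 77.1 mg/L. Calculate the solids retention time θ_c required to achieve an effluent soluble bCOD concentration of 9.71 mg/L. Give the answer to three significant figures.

At the target effluent, Y k S/(K_s+S) = 0.374×6.83×9.71/86.81 = 0.2857 d⁻¹.
θ_c = 1/(μ − k_d) = 1/(0.2857 − 0.0459) = 1/0.2398 = 4.170 d.

θ_c ≈ 4.17 d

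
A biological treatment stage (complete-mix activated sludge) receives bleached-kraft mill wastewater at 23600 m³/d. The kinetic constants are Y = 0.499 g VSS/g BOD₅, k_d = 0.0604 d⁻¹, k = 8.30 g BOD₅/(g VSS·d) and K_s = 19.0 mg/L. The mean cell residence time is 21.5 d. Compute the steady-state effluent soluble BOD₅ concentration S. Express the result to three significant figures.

S ≈ 0.503 mg/L

For a completely mixed reactor with recycle the Lawrence–McCarty relation gives S = K_s·(1 + k_d·θ_c) / [θ_c·(Y·k − k_d) − 1] = 19.0 × (1 + 0.0604 × 21.5) / [21.5 × (0.499 × 8.30 − 0.0604) − 1] = 43.67 / 86.75 = 0.5035 mg/L.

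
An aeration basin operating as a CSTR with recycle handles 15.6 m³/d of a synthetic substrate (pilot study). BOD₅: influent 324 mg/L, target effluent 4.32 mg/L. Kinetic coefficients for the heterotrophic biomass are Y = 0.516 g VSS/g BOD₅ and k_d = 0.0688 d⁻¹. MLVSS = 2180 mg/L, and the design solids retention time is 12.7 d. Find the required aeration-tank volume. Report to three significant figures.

V ≈ 8.00 m³

Steady-state biomass mass balance: V·X·(1 + k_d·θ_c) = Y·Q·(S₀ − S)·θ_c, so V = 0.516 × 15.6 × (324 − 4.32) × 12.7 / [2180 × (1 + 0.0688 × 12.7)] = 3.27×10^4 / 4085 = 8.001 m³.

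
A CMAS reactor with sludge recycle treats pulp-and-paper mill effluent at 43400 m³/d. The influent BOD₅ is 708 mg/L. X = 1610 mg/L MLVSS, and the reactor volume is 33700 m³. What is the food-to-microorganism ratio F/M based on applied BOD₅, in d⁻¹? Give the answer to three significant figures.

Food-to-microorganism ratio F/M = Q S₀ / (V X) = 43400 × 708 / (33700 × 1610) = 0.5663 d⁻¹.

F/M ≈ 0.566 d⁻¹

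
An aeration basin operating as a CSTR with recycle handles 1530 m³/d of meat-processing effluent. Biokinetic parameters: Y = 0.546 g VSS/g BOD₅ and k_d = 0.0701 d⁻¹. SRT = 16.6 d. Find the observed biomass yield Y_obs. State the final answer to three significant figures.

Y_obs ≈ 0.252 g VSS/g BOD₅

Y_obs = Y / (1 + k_d θ_c) = 0.546 / (1 + 0.0701 × 16.6) = 0.546 / 2.164 = 0.2524.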